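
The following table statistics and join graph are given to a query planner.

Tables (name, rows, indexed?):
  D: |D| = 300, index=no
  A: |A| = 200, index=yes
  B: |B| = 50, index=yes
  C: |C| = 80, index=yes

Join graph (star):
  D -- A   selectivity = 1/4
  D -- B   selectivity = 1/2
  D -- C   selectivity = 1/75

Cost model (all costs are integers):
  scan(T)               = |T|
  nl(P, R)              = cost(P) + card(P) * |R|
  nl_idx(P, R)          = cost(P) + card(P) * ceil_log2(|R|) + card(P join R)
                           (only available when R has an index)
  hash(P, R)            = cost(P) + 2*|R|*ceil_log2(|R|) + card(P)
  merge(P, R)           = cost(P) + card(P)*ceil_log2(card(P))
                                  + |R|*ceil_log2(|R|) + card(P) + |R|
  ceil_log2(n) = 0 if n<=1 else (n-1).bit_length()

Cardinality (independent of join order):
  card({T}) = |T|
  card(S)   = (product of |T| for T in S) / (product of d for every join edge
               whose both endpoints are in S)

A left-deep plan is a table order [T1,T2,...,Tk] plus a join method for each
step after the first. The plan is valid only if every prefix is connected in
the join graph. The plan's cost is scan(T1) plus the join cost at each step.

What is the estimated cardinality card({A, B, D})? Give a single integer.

Tables in S: A(200), B(50), D(300)
Edges inside S: D-A(d=4), D-B(d=2)
numerator = 200 * 50 * 300 = 3000000
denominator = 4 * 2 = 8
card(S) = 3000000 / 8 = 375000

375000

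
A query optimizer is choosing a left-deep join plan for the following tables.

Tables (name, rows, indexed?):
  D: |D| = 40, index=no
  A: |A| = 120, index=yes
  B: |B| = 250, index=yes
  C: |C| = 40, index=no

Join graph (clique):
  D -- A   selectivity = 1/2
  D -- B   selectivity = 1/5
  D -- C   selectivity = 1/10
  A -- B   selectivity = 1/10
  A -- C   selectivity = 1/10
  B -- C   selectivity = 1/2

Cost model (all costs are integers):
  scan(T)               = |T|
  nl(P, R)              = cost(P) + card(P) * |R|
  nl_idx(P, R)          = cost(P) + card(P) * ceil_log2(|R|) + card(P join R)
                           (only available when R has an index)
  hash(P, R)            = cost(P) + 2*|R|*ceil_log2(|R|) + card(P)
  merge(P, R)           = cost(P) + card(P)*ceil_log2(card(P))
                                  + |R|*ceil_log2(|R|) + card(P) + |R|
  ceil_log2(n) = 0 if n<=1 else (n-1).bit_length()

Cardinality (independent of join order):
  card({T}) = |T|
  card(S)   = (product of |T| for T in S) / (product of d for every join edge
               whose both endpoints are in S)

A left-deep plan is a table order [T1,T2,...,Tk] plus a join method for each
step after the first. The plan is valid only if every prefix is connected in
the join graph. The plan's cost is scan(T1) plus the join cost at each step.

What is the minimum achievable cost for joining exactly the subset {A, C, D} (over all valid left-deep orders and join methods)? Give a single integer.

1680

Selinger DP over subsets of {A,C,D}:
  {D}: scan cost=40, card=40
  {A}: scan cost=120, card=120
  {C}: scan cost=40, card=40
  {AD}: card=2400; try (D,hash)→720, (A,merge)→1280, (D,merge)→1360, (A,hash)→1760, (A,nl_idx)→2720, (A,nl)→4840 …(+1); best=720 via (D,hash)
  {CD}: card=160; try (D,hash)→560, (C,hash)→560, (D,merge)→600, (C,merge)→600, (D,nl)→1640, (C,nl)→1640; best=560 via (D,hash)
  {AC}: card=480; try (C,hash)→720, (A,nl_idx)→800, (A,merge)→1280, (C,merge)→1360, (A,hash)→1760, (A,nl)→4840 …(+1); best=720 via (C,hash)
  {ACD}: card=960; try (D,hash)→1680, (A,hash)→2400, (A,nl_idx)→2640, (A,merge)→2960, (C,hash)→3600, (D,merge)→5800 …(+4); best=1680 via (D,hash)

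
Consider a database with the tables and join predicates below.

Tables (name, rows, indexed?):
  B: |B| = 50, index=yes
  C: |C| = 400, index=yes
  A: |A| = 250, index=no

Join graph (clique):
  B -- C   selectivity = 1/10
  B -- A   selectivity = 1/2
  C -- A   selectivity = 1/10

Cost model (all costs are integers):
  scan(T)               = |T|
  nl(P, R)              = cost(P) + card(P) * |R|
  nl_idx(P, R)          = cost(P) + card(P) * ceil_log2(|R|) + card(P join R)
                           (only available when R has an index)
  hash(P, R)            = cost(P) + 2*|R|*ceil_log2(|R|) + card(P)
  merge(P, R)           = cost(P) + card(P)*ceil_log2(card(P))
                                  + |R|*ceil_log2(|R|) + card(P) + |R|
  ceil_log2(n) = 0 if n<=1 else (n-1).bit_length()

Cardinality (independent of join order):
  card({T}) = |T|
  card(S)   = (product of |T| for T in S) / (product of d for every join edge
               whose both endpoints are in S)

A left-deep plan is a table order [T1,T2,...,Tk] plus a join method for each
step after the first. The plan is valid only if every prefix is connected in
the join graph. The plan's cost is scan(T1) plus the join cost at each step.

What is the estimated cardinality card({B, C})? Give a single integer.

Tables in S: B(50), C(400)
Edges inside S: B-C(d=10)
numerator = 50 * 400 = 20000
denominator = 10 = 10
card(S) = 20000 / 10 = 2000

2000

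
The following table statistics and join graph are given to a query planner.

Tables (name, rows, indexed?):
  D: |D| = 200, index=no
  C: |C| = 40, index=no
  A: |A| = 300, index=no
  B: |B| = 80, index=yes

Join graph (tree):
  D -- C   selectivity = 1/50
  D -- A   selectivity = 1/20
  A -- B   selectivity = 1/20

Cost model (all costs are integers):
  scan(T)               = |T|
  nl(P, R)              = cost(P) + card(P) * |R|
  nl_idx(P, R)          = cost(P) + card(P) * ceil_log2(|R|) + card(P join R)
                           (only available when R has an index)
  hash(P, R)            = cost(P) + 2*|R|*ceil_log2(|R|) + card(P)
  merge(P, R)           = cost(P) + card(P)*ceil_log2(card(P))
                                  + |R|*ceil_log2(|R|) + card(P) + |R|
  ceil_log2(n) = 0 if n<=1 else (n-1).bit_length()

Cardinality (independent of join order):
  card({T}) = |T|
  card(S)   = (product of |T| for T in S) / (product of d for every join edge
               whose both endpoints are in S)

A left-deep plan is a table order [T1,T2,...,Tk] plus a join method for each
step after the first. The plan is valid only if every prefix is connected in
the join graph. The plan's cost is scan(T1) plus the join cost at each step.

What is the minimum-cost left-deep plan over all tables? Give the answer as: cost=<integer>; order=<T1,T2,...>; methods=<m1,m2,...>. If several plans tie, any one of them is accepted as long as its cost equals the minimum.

cost=8840; order=D,C,A,B; methods=hash,merge,hash

Selinger DP (subsets sized 1..n):
  {D}: scan cost=200, card=200
  {C}: scan cost=40, card=40
  {A}: scan cost=300, card=300
  {B}: scan cost=80, card=80
  {CD}: card=160; try (C,hash)→880, (D,merge)→2120, (C,merge)→2280, (D,hash)→3280, (D,nl)→8040, (C,nl)→8200; best=880 via (C,hash)
  {AD}: card=3000; try (D,hash)→3800, (A,merge)→5000, (D,merge)→5100, (A,hash)→5800, (A,nl)→60200, (D,nl)→60300; best=3800 via (D,hash)
  {AB}: card=1200; try (B,hash)→1720, (B,nl_idx)→3600, (A,merge)→3720, (B,merge)→3940, (A,hash)→5560, (A,nl)→24080 …(+1); best=1720 via (B,hash)
  {ACD}: card=2400; try (A,merge)→5320, (A,hash)→6440, (C,hash)→7280, (C,merge)→43080, (A,nl)→48880, (C,nl)→123800; best=5320 via (A,merge)
  {ABD}: card=12000; try (D,hash)→6120, (B,hash)→7920, (D,merge)→17920, (B,nl_idx)→36800, (B,merge)→43440, (D,nl)→241720 …(+1); best=6120 via (D,hash)
  {ABCD}: card=9600; try (B,hash)→8840, (C,hash)→18600, (B,nl_idx)→31720, (B,merge)→37160, (C,merge)→186400, (B,nl)→197320 …(+1); best=8840 via (B,hash)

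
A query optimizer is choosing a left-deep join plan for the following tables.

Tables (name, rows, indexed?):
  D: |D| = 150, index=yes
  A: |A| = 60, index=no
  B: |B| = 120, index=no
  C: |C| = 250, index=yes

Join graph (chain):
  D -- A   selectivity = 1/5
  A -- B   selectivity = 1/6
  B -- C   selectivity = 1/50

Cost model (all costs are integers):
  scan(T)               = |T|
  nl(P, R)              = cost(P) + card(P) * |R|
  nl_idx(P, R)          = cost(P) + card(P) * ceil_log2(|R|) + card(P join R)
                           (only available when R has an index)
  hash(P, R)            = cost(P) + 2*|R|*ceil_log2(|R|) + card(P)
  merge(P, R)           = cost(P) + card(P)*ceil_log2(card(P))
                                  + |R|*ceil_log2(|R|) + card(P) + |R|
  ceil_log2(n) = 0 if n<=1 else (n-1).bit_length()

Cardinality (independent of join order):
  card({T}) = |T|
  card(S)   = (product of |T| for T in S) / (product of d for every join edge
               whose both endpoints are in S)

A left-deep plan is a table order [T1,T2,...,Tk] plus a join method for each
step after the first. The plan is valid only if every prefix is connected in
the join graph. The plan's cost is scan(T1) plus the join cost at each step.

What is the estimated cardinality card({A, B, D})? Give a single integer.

Tables in S: A(60), B(120), D(150)
Edges inside S: D-A(d=5), A-B(d=6)
numerator = 60 * 120 * 150 = 1080000
denominator = 5 * 6 = 30
card(S) = 1080000 / 30 = 36000

36000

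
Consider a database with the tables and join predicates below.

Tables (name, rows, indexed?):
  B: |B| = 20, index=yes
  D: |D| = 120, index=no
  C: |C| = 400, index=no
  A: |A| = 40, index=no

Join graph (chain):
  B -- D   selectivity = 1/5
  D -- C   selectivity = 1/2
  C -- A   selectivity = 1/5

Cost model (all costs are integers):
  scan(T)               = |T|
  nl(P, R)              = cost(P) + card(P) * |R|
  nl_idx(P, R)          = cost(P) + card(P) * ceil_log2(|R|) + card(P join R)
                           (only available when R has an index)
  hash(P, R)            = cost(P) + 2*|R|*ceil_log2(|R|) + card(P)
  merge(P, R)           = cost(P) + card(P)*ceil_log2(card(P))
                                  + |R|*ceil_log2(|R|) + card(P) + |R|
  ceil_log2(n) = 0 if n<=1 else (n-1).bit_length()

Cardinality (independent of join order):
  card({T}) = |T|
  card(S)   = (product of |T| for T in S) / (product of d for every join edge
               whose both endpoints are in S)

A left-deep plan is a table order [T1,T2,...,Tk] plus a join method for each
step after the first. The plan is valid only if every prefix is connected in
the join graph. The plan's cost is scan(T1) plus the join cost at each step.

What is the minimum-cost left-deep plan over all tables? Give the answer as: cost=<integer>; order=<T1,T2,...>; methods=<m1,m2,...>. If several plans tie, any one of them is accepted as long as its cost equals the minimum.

Selinger DP (subsets sized 1..n):
  {B}: scan cost=20, card=20
  {D}: scan cost=120, card=120
  {C}: scan cost=400, card=400
  {A}: scan cost=40, card=40
  {BD}: card=480; try (B,hash)→440, (D,merge)→1100, (B,merge)→1200, (B,nl_idx)→1200, (D,hash)→1720, (D,nl)→2420 …(+1); best=440 via (B,hash)
  {CD}: card=24000; try (D,hash)→2480, (C,merge)→5080, (D,merge)→5360, (C,hash)→7440, (C,nl)→48120, (D,nl)→48400; best=2480 via (D,hash)
  {AC}: card=3200; try (A,hash)→1280, (C,merge)→4320, (A,merge)→4680, (C,hash)→7280, (C,nl)→16040, (A,nl)→16400; best=1280 via (A,hash)
  {BCD}: card=96000; try (C,hash)→8120, (C,merge)→9240, (B,hash)→26680, (C,nl)→192440, (B,nl_idx)→218480, (B,merge)→386600 …(+1); best=8120 via (C,hash)
  {ACD}: card=192000; try (D,hash)→6160, (A,hash)→26960, (D,merge)→43840, (D,nl)→385280, (A,merge)→386760, (A,nl)→962480; best=6160 via (D,hash)
  {ABCD}: card=768000; try (A,hash)→104600, (B,hash)→198360, (B,nl_idx)→1734160, (A,merge)→1736400, (B,merge)→3654280, (B,nl)→3846160 …(+1); best=104600 via (A,hash)

cost=104600; order=D,B,C,A; methods=hash,hash,hash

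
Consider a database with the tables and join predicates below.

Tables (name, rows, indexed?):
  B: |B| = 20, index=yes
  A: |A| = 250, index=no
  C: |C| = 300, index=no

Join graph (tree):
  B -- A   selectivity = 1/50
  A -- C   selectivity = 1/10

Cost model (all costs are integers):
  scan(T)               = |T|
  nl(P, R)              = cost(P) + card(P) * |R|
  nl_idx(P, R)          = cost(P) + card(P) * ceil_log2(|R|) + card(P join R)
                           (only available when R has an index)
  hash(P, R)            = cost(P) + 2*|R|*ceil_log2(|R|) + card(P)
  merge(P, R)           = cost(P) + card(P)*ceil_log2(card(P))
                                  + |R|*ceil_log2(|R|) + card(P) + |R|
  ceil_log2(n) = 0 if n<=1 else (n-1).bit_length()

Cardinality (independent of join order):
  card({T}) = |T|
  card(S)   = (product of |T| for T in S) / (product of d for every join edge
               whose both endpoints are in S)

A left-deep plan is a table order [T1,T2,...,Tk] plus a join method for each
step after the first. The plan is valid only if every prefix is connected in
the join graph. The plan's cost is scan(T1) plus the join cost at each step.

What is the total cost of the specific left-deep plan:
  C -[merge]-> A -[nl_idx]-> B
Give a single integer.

step 1: scan C: cost=300, card=300
step 2: join A via merge
    card(P join A) = 300*250/(10) = 7500
    cost = 300 + 300*9 + 250*8 + 300 + 250 = 5550
step 3: join B via nl_idx
    card(P join B) = 7500*20/(50) = 3000
    cost = 5550 + 7500*5 + 3000 = 46050

46050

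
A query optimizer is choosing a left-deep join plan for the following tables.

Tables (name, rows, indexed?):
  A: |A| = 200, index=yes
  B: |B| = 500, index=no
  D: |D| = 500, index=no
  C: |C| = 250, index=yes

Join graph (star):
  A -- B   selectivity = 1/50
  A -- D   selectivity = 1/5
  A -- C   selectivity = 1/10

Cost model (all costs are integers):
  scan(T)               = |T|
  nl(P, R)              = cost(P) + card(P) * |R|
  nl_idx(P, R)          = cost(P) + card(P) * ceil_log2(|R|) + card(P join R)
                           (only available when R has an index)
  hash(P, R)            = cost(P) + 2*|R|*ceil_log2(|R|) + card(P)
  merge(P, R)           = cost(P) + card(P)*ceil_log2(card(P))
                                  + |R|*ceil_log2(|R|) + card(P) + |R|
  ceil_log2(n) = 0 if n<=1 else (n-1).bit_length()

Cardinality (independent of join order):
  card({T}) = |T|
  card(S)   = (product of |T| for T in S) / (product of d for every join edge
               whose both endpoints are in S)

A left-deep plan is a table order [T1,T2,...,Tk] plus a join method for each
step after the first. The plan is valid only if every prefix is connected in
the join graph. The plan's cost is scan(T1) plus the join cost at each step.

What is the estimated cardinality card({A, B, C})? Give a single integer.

50000

Tables in S: A(200), B(500), C(250)
Edges inside S: A-B(d=50), A-C(d=10)
numerator = 200 * 500 * 250 = 25000000
denominator = 50 * 10 = 500
card(S) = 25000000 / 500 = 50000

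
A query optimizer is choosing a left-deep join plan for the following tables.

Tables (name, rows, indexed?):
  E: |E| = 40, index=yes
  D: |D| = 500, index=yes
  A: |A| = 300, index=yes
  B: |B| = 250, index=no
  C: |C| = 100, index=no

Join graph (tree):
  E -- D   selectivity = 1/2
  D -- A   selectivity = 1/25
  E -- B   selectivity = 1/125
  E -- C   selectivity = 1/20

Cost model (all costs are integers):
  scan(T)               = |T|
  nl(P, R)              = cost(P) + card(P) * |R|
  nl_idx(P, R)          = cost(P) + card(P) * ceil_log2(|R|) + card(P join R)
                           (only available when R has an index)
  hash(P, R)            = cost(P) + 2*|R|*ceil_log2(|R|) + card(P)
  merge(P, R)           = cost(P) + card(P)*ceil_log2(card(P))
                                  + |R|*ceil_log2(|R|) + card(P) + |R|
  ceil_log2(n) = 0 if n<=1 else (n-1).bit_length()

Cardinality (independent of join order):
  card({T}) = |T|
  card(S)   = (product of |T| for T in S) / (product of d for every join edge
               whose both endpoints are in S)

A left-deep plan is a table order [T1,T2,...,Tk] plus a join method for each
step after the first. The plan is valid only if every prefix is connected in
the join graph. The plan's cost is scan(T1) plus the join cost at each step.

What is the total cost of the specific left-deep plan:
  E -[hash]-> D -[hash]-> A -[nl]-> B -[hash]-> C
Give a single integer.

30265880

step 1: scan E: cost=40, card=40
step 2: join D via hash
    card(P join D) = 40*500/(2) = 10000
    cost = 40 + 2*500*9 + 40 = 9080
step 3: join A via hash
    card(P join A) = 10000*300/(25) = 120000
    cost = 9080 + 2*300*9 + 10000 = 24480
step 4: join B via nl
    card(P join B) = 120000*250/(125) = 240000
    cost = 24480 + 120000*250 = 30024480
step 5: join C via hash
    card(P join C) = 240000*100/(20) = 1200000
    cost = 30024480 + 2*100*7 + 240000 = 30265880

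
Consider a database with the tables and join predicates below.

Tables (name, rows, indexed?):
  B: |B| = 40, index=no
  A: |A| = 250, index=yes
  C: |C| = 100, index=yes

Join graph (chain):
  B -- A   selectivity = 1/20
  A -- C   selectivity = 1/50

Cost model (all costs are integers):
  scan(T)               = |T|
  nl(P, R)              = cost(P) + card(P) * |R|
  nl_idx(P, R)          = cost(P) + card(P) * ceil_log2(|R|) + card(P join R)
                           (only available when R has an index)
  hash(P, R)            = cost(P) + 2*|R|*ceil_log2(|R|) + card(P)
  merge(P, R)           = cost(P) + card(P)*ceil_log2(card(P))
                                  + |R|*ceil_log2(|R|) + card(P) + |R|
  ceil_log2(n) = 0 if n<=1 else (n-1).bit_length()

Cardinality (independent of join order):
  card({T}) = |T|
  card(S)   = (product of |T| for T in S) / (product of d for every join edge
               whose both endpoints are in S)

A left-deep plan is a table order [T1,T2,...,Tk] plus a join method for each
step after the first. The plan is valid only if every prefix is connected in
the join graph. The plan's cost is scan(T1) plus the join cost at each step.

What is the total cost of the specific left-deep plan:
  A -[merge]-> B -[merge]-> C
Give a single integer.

step 1: scan A: cost=250, card=250
step 2: join B via merge
    card(P join B) = 250*40/(20) = 500
    cost = 250 + 250*8 + 40*6 + 250 + 40 = 2780
step 3: join C via merge
    card(P join C) = 500*100/(50) = 1000
    cost = 2780 + 500*9 + 100*7 + 500 + 100 = 8580

8580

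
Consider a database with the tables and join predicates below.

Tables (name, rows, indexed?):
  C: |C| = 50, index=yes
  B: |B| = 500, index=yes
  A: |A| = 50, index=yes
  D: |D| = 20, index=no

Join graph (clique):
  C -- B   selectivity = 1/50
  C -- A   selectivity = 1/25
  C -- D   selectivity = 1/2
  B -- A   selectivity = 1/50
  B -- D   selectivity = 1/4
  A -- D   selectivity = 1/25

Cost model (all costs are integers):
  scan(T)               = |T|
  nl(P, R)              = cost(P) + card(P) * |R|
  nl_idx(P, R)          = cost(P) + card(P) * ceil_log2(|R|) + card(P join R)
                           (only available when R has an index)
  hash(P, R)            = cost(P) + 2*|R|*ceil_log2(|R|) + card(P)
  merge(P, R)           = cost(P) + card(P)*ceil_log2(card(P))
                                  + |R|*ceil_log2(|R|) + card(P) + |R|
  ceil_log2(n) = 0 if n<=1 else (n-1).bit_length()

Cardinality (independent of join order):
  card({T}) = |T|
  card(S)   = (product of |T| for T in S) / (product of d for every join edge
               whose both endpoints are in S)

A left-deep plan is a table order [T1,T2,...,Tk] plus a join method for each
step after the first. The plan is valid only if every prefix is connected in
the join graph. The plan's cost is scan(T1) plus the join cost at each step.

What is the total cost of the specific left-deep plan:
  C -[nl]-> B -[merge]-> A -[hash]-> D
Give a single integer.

30620

step 1: scan C: cost=50, card=50
step 2: join B via nl
    card(P join B) = 50*500/(50) = 500
    cost = 50 + 50*500 = 25050
step 3: join A via merge
    card(P join A) = 500*50/(25*50) = 20
    cost = 25050 + 500*9 + 50*6 + 500 + 50 = 30400
step 4: join D via hash
    card(P join D) = 20*20/(2*4*25) = 2
    cost = 30400 + 2*20*5 + 20 = 30620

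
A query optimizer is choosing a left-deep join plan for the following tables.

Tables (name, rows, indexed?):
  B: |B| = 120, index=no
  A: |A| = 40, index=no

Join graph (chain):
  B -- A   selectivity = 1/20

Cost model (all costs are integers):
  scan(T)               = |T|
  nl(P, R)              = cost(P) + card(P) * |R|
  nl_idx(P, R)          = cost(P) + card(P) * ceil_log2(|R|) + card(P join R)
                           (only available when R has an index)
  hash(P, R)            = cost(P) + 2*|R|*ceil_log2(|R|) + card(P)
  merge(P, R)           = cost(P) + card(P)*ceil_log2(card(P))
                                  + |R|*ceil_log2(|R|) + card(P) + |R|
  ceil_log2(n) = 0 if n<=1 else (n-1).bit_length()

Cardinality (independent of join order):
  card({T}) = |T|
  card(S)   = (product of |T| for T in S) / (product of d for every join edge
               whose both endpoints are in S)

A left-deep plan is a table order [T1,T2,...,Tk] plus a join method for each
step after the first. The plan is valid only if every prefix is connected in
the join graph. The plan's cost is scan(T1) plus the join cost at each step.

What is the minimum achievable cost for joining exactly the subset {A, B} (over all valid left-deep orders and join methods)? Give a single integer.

720

Selinger DP over subsets of {A,B}:
  {B}: scan cost=120, card=120
  {A}: scan cost=40, card=40
  {AB}: card=240; try (A,hash)→720, (B,merge)→1280, (A,merge)→1360, (B,hash)→1760, (B,nl)→4840, (A,nl)→4920; best=720 via (A,hash)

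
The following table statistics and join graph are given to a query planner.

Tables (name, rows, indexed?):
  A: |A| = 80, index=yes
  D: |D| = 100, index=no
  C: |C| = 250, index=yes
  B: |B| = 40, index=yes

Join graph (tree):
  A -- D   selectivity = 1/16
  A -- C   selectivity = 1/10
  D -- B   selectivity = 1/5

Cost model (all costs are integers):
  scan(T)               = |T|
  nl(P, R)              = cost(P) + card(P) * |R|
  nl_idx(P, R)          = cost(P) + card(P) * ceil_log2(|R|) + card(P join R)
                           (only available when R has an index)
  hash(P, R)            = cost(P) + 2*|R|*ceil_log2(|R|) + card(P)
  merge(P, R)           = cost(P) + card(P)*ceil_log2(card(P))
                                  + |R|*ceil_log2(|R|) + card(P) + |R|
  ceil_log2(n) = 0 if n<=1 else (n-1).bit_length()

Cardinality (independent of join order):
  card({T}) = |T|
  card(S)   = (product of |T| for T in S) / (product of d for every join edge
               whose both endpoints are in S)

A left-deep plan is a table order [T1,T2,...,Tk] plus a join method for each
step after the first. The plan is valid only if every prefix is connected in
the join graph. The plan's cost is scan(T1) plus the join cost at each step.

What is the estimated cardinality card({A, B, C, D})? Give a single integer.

100000

Tables in S: A(80), B(40), C(250), D(100)
Edges inside S: A-D(d=16), A-C(d=10), D-B(d=5)
numerator = 80 * 40 * 250 * 100 = 80000000
denominator = 16 * 10 * 5 = 800
card(S) = 80000000 / 800 = 100000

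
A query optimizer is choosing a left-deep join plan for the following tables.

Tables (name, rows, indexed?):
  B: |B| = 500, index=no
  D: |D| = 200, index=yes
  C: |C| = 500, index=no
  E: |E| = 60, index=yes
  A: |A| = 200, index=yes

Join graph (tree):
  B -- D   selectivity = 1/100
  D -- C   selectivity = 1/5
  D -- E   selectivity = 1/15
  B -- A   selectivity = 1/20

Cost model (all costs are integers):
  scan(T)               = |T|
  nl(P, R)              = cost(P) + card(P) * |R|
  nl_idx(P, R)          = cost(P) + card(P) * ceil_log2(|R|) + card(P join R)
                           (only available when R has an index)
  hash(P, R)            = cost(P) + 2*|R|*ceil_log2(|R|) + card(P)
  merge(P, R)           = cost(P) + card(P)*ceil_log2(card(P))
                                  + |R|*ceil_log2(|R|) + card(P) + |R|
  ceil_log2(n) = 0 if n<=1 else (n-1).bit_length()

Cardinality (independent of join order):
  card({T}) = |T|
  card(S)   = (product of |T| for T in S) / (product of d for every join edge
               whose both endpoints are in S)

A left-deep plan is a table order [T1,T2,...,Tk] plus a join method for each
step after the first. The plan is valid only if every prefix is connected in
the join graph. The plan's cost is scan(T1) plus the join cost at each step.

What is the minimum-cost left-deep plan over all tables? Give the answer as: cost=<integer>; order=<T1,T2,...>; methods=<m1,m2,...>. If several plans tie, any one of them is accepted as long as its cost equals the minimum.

cost=62120; order=B,D,E,A,C; methods=hash,hash,hash,hash

Selinger DP (subsets sized 1..n):
  {B}: scan cost=500, card=500
  {D}: scan cost=200, card=200
  {C}: scan cost=500, card=500
  {E}: scan cost=60, card=60
  {A}: scan cost=200, card=200
  {BD}: card=1000; try (D,hash)→4200, (D,nl_idx)→5500, (B,merge)→7000, (D,merge)→7300, (B,hash)→9400, (B,nl)→100200 …(+1); best=4200 via (D,hash)
  {AB}: card=5000; try (A,hash)→4200, (B,merge)→7000, (A,merge)→7300, (B,hash)→9400, (A,nl_idx)→9500, (B,nl)→100200 …(+1); best=4200 via (A,hash)
  {CD}: card=20000; try (D,hash)→4200, (C,merge)→7000, (D,merge)→7300, (C,hash)→9400, (D,nl_idx)→24500, (C,nl)→100200 …(+1); best=4200 via (D,hash)
  {DE}: card=800; try (E,hash)→1120, (D,nl_idx)→1340, (E,nl_idx)→2200, (D,merge)→2280, (E,merge)→2420, (D,hash)→3320 …(+2); best=1120 via (E,hash)
  {BCD}: card=100000; try (C,hash)→14200, (C,merge)→20200, (B,hash)→33200, (B,merge)→329200, (C,nl)→504200, (B,nl)→10004200; best=14200 via (C,hash)
  {BDE}: card=4000; try (E,hash)→5920, (B,hash)→10920, (E,nl_idx)→14200, (B,merge)→14920, (E,merge)→15620, (E,nl)→64200 …(+1); best=5920 via (E,hash)
  {ABD}: card=10000; try (A,hash)→8400, (D,hash)→12400, (A,merge)→17000, (A,nl_idx)→22200, (D,nl_idx)→54200, (D,merge)→76000 …(+2); best=8400 via (A,hash)
  {CDE}: card=80000; try (C,hash)→10920, (C,merge)→14920, (E,hash)→24920, (E,nl_idx)→204200, (E,merge)→324620, (C,nl)→401120 …(+1); best=10920 via (C,hash)
  {BCDE}: card=400000; try (C,hash)→18920, (C,merge)→62920, (B,hash)→99920, (E,hash)→114920, (E,nl_idx)→1014200, (B,merge)→1455920 …(+4); best=18920 via (C,hash)
  {ABCD}: card=1000000; try (C,hash)→27400, (A,hash)→117400, (C,merge)→163400, (A,nl_idx)→1814200, (A,merge)→1816000, (C,nl)→5008400 …(+1); best=27400 via (C,hash)
  {ABDE}: card=40000; try (A,hash)→13120, (E,hash)→19120, (A,merge)→59720, (A,nl_idx)→77920, (E,nl_idx)→108400, (E,merge)→158820 …(+2); best=13120 via (A,hash)
  {ABCDE}: card=4000000; try (C,hash)→62120, (A,hash)→422120, (C,merge)→698120, (E,hash)→1028120, (A,nl_idx)→7218920, (A,merge)→8020720 …(+5); best=62120 via (C,hash)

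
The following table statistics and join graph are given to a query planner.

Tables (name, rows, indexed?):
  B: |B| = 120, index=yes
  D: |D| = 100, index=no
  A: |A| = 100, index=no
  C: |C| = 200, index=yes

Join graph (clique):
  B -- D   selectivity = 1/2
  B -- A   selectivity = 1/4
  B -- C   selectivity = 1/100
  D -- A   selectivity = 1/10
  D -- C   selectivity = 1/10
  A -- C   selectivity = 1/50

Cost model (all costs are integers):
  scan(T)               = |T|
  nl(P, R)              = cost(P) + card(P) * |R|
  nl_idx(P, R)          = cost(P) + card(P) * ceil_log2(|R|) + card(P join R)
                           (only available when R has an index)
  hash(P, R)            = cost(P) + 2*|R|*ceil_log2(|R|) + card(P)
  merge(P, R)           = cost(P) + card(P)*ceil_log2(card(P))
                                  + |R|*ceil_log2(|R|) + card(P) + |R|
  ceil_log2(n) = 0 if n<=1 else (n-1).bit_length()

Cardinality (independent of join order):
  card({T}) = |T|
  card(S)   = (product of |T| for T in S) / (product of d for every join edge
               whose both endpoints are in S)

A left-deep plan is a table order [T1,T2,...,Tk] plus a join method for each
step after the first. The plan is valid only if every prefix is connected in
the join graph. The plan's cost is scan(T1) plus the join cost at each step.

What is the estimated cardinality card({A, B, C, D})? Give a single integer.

60

Tables in S: A(100), B(120), C(200), D(100)
Edges inside S: B-D(d=2), B-A(d=4), B-C(d=100), D-A(d=10), D-C(d=10), A-C(d=50)
numerator = 100 * 120 * 200 * 100 = 240000000
denominator = 2 * 4 * 100 * 10 * 10 * 50 = 4000000
card(S) = 240000000 / 4000000 = 60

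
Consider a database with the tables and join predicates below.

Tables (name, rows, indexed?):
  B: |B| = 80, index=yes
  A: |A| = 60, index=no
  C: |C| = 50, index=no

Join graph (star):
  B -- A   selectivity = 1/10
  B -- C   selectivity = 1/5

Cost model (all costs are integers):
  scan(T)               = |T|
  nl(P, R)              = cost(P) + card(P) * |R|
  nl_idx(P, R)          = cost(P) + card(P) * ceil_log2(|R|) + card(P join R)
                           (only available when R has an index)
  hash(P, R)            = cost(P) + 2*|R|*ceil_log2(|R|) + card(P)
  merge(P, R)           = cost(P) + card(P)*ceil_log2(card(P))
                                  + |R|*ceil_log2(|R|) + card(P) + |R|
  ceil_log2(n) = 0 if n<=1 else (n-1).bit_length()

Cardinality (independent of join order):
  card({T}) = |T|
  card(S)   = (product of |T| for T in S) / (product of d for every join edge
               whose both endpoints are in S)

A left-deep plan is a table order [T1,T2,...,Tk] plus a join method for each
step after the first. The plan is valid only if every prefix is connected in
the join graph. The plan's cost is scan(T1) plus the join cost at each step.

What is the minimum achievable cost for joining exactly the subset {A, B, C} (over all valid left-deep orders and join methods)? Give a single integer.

Selinger DP over subsets of {A,B,C}:
  {B}: scan cost=80, card=80
  {A}: scan cost=60, card=60
  {C}: scan cost=50, card=50
  {AB}: card=480; try (A,hash)→880, (B,nl_idx)→960, (B,merge)→1120, (A,merge)→1140, (B,hash)→1240, (B,nl)→4860 …(+1); best=880 via (A,hash)
  {BC}: card=800; try (C,hash)→760, (B,merge)→1040, (C,merge)→1070, (B,nl_idx)→1200, (B,hash)→1220, (B,nl)→4050 …(+1); best=760 via (C,hash)
  {ABC}: card=4800; try (C,hash)→1960, (A,hash)→2280, (C,merge)→6030, (A,merge)→9980, (C,nl)→24880, (A,nl)→48760; best=1960 via (C,hash)

1960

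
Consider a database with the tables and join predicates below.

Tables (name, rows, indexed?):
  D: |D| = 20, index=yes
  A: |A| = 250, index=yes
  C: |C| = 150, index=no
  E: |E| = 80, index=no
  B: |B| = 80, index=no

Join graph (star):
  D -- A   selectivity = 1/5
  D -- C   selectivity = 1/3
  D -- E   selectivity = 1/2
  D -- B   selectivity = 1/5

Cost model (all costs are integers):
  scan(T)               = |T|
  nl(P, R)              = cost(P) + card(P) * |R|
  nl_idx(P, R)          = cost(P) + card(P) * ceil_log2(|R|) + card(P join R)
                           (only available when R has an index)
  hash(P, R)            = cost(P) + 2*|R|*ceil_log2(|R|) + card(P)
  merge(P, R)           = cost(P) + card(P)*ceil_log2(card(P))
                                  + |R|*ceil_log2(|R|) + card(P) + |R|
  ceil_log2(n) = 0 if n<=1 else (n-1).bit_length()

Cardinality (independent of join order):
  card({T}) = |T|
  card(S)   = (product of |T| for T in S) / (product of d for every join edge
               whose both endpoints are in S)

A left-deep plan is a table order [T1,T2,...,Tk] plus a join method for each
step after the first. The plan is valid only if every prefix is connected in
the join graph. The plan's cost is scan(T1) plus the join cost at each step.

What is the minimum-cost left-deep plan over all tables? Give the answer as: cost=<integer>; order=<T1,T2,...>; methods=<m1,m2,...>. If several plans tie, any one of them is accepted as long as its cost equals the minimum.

cost=661000; order=B,D,E,A,C; methods=hash,hash,hash,hash

Selinger DP (subsets sized 1..n):
  {D}: scan cost=20, card=20
  {A}: scan cost=250, card=250
  {C}: scan cost=150, card=150
  {E}: scan cost=80, card=80
  {B}: scan cost=80, card=80
  {AD}: card=1000; try (D,hash)→700, (A,nl_idx)→1180, (A,merge)→2390, (D,nl_idx)→2500, (D,merge)→2620, (A,hash)→4040 …(+2); best=700 via (D,hash)
  {CD}: card=1000; try (D,hash)→500, (C,merge)→1490, (D,merge)→1620, (D,nl_idx)→1900, (C,hash)→2440, (C,nl)→3020 …(+1); best=500 via (D,hash)
  {DE}: card=800; try (D,hash)→360, (E,merge)→780, (D,merge)→840, (E,hash)→1160, (D,nl_idx)→1280, (E,nl)→1620 …(+1); best=360 via (D,hash)
  {BD}: card=320; try (D,hash)→360, (B,merge)→780, (D,nl_idx)→800, (D,merge)→840, (B,hash)→1160, (B,nl)→1620 …(+1); best=360 via (D,hash)
  {ACD}: card=50000; try (C,hash)→4100, (A,hash)→5500, (C,merge)→13050, (A,merge)→13750, (A,nl_idx)→58500, (C,nl)→150700 …(+1); best=4100 via (C,hash)
  {ADE}: card=40000; try (E,hash)→2820, (A,hash)→5160, (A,merge)→11410, (E,merge)→12340, (A,nl_idx)→46760, (E,nl)→80700 …(+1); best=2820 via (E,hash)
  {ABD}: card=16000; try (B,hash)→2820, (A,hash)→4680, (A,merge)→5810, (B,merge)→12340, (A,nl_idx)→18920, (A,nl)→80360 …(+1); best=2820 via (B,hash)
  {CDE}: card=40000; try (E,hash)→2620, (C,hash)→3560, (C,merge)→10510, (E,merge)→12140, (E,nl)→80500, (C,nl)→120360; best=2620 via (E,hash)
  {BCD}: card=16000; try (B,hash)→2620, (C,hash)→3080, (C,merge)→4910, (B,merge)→12140, (C,nl)→48360, (B,nl)→80500; best=2620 via (B,hash)
  {BDE}: card=12800; try (E,hash)→1800, (B,hash)→2280, (E,merge)→4200, (B,merge)→9800, (E,nl)→25960, (B,nl)→64360; best=1800 via (E,hash)
  {ACDE}: card=2000000; try (C,hash)→45220, (A,hash)→46620, (E,hash)→55220, (C,merge)→684170, (A,merge)→684870, (E,merge)→854740 …(+4); best=45220 via (C,hash)
  {ABCD}: card=800000; try (C,hash)→21220, (A,hash)→22620, (B,hash)→55220, (C,merge)→244170, (A,merge)→244870, (B,merge)→854740 …(+4); best=21220 via (C,hash)
  {ABDE}: card=640000; try (A,hash)→18600, (E,hash)→19940, (B,hash)→43940, (A,merge)→196050, (E,merge)→243460, (B,merge)→683460 …(+4); best=18600 via (A,hash)
  {BCDE}: card=640000; try (C,hash)→17000, (E,hash)→19740, (B,hash)→43740, (C,merge)→195150, (E,merge)→243260, (B,merge)→683260 …(+3); best=17000 via (C,hash)
  {ABCDE}: card=32000000; try (C,hash)→661000, (A,hash)→661000, (E,hash)→822340, (B,hash)→2046340, (A,merge)→13459250, (C,merge)→13459950 …(+7); best=661000 via (C,hash)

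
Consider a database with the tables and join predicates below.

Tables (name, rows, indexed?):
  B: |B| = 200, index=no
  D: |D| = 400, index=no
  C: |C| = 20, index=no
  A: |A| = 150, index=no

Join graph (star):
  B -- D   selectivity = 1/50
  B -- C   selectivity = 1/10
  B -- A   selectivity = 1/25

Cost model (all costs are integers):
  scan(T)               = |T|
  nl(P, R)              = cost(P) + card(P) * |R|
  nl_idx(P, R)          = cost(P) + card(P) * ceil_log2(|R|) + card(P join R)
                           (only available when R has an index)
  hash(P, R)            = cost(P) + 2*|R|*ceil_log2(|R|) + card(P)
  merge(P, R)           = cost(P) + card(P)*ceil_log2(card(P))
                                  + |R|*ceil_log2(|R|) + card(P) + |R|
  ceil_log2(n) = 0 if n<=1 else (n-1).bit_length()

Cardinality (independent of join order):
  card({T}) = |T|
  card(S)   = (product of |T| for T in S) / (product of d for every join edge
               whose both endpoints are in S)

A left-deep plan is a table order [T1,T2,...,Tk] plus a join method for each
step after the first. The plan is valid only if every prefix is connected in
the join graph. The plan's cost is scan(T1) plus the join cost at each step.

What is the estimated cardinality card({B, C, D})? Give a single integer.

3200

Tables in S: B(200), C(20), D(400)
Edges inside S: B-D(d=50), B-C(d=10)
numerator = 200 * 20 * 400 = 1600000
denominator = 50 * 10 = 500
card(S) = 1600000 / 500 = 3200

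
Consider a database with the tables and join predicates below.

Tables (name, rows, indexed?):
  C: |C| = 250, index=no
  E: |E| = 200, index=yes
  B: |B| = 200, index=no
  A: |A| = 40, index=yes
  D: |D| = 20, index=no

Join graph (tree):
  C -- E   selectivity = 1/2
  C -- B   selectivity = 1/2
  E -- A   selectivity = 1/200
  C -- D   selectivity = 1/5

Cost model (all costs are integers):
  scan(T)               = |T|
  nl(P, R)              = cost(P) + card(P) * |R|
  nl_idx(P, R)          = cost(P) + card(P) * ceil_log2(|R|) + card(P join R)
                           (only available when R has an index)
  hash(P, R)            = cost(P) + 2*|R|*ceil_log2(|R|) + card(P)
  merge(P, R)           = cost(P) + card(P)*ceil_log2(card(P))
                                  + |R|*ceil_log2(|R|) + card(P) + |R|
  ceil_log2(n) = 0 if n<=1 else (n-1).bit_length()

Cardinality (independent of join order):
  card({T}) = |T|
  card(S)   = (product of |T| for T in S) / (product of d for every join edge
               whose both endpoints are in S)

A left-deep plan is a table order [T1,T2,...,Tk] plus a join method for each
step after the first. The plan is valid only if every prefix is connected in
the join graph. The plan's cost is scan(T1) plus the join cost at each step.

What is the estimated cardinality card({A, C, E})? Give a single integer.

Tables in S: A(40), C(250), E(200)
Edges inside S: C-E(d=2), E-A(d=200)
numerator = 40 * 250 * 200 = 2000000
denominator = 2 * 200 = 400
card(S) = 2000000 / 400 = 5000

5000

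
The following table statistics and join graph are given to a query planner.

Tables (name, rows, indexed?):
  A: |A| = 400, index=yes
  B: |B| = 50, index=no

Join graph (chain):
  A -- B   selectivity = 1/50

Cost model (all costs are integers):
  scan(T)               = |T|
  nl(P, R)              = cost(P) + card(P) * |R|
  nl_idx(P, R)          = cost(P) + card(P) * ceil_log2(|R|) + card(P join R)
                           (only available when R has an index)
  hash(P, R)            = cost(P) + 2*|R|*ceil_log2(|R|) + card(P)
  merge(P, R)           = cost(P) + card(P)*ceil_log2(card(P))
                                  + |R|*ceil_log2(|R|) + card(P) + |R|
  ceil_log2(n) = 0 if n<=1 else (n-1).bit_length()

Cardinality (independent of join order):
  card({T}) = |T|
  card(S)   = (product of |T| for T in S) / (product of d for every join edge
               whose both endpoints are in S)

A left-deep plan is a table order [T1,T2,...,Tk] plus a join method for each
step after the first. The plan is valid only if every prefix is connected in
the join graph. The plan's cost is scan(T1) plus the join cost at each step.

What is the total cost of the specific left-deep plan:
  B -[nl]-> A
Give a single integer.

step 1: scan B: cost=50, card=50
step 2: join A via nl
    card(P join A) = 50*400/(50) = 400
    cost = 50 + 50*400 = 20050

20050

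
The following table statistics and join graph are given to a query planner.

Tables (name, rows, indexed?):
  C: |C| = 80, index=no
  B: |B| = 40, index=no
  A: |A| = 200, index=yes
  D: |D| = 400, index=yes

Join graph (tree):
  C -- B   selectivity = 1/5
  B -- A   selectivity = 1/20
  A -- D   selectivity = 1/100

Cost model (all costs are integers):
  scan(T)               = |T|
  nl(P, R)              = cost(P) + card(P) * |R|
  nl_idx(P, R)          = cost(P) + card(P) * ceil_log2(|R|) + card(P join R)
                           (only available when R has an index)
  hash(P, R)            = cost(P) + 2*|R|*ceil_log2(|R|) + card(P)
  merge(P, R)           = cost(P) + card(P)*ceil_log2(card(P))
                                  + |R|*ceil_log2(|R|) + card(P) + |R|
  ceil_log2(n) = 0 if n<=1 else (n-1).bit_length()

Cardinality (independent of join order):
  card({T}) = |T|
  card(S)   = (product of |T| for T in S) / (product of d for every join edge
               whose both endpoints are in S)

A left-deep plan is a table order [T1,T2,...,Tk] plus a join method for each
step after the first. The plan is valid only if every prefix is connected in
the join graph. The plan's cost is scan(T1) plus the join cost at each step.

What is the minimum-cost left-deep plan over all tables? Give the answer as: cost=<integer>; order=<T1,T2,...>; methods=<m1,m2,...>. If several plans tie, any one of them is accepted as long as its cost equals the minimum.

cost=6800; order=A,D,B,C; methods=nl_idx,hash,hash

Selinger DP (subsets sized 1..n):
  {C}: scan cost=80, card=80
  {B}: scan cost=40, card=40
  {A}: scan cost=200, card=200
  {D}: scan cost=400, card=400
  {BC}: card=640; try (B,hash)→640, (C,merge)→960, (B,merge)→1000, (C,hash)→1200, (C,nl)→3240, (B,nl)→3280; best=640 via (B,hash)
  {AB}: card=400; try (A,nl_idx)→760, (B,hash)→880, (A,merge)→2120, (B,merge)→2280, (A,hash)→3280, (A,nl)→8040 …(+1); best=760 via (A,nl_idx)
  {AD}: card=800; try (D,nl_idx)→2800, (A,hash)→4000, (A,nl_idx)→4400, (D,merge)→6000, (A,merge)→6200, (D,hash)→7600 …(+2); best=2800 via (D,nl_idx)
  {ABC}: card=6400; try (C,hash)→2280, (A,hash)→4480, (C,merge)→5400, (A,merge)→9480, (A,nl_idx)→12160, (C,nl)→32760 …(+1); best=2280 via (C,hash)
  {ABD}: card=1600; try (B,hash)→4080, (D,nl_idx)→5960, (D,hash)→8360, (D,merge)→8760, (B,merge)→11880, (B,nl)→34800 …(+1); best=4080 via (B,hash)
  {ABCD}: card=25600; try (C,hash)→6800, (D,hash)→15880, (C,merge)→23920, (D,nl_idx)→85480, (D,merge)→95880, (C,nl)→132080 …(+1); best=6800 via (C,hash)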